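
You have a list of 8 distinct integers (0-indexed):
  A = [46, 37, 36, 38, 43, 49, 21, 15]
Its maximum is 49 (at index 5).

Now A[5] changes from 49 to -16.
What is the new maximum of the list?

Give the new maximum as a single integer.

Answer: 46

Derivation:
Old max = 49 (at index 5)
Change: A[5] 49 -> -16
Changed element WAS the max -> may need rescan.
  Max of remaining elements: 46
  New max = max(-16, 46) = 46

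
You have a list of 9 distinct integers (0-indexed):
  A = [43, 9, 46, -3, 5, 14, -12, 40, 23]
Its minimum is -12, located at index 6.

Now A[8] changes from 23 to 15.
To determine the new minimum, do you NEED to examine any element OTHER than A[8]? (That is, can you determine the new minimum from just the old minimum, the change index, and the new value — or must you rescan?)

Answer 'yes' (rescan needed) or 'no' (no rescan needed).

Answer: no

Derivation:
Old min = -12 at index 6
Change at index 8: 23 -> 15
Index 8 was NOT the min. New min = min(-12, 15). No rescan of other elements needed.
Needs rescan: no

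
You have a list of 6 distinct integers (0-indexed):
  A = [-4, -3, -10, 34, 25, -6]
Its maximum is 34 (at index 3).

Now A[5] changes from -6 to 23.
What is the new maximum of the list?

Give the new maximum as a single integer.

Old max = 34 (at index 3)
Change: A[5] -6 -> 23
Changed element was NOT the old max.
  New max = max(old_max, new_val) = max(34, 23) = 34

Answer: 34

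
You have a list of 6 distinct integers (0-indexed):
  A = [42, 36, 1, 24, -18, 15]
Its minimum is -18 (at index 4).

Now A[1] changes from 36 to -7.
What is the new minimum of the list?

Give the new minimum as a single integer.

Old min = -18 (at index 4)
Change: A[1] 36 -> -7
Changed element was NOT the old min.
  New min = min(old_min, new_val) = min(-18, -7) = -18

Answer: -18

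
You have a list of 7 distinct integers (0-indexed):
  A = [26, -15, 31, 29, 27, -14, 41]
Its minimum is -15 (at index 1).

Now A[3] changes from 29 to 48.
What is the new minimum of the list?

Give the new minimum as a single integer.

Old min = -15 (at index 1)
Change: A[3] 29 -> 48
Changed element was NOT the old min.
  New min = min(old_min, new_val) = min(-15, 48) = -15

Answer: -15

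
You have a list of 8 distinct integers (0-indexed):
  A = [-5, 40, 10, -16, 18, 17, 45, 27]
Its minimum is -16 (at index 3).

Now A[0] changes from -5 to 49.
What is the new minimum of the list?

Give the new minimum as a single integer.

Answer: -16

Derivation:
Old min = -16 (at index 3)
Change: A[0] -5 -> 49
Changed element was NOT the old min.
  New min = min(old_min, new_val) = min(-16, 49) = -16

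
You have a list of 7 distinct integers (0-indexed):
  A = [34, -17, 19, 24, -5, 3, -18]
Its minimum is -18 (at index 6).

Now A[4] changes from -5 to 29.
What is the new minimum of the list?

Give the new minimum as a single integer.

Answer: -18

Derivation:
Old min = -18 (at index 6)
Change: A[4] -5 -> 29
Changed element was NOT the old min.
  New min = min(old_min, new_val) = min(-18, 29) = -18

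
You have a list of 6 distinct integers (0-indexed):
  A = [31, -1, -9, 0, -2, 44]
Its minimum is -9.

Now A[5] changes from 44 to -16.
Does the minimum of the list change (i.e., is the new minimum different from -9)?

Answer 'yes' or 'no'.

Answer: yes

Derivation:
Old min = -9
Change: A[5] 44 -> -16
Changed element was NOT the min; min changes only if -16 < -9.
New min = -16; changed? yes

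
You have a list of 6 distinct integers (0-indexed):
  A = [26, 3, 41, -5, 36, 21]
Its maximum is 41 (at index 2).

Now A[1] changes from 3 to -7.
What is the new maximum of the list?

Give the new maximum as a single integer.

Old max = 41 (at index 2)
Change: A[1] 3 -> -7
Changed element was NOT the old max.
  New max = max(old_max, new_val) = max(41, -7) = 41

Answer: 41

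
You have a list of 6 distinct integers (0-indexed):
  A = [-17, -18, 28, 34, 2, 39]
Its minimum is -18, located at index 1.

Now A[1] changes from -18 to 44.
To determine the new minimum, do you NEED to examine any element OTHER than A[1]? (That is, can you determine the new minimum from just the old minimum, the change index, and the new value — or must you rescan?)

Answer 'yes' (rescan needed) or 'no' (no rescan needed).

Answer: yes

Derivation:
Old min = -18 at index 1
Change at index 1: -18 -> 44
Index 1 WAS the min and new value 44 > old min -18. Must rescan other elements to find the new min.
Needs rescan: yes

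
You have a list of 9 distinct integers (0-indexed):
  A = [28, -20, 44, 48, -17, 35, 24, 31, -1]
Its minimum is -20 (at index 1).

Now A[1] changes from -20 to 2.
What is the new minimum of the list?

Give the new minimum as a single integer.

Answer: -17

Derivation:
Old min = -20 (at index 1)
Change: A[1] -20 -> 2
Changed element WAS the min. Need to check: is 2 still <= all others?
  Min of remaining elements: -17
  New min = min(2, -17) = -17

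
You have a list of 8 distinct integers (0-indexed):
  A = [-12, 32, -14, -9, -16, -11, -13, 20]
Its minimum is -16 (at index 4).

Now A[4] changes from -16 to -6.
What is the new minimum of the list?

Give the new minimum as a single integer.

Old min = -16 (at index 4)
Change: A[4] -16 -> -6
Changed element WAS the min. Need to check: is -6 still <= all others?
  Min of remaining elements: -14
  New min = min(-6, -14) = -14

Answer: -14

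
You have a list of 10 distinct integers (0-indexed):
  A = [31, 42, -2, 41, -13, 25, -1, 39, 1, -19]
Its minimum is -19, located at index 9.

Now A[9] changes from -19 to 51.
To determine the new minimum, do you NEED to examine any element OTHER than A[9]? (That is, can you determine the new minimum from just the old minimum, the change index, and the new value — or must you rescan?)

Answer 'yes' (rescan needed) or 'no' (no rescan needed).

Old min = -19 at index 9
Change at index 9: -19 -> 51
Index 9 WAS the min and new value 51 > old min -19. Must rescan other elements to find the new min.
Needs rescan: yes

Answer: yes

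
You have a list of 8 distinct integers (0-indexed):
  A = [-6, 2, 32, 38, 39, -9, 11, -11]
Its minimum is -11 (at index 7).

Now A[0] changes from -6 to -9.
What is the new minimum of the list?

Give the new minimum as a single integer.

Answer: -11

Derivation:
Old min = -11 (at index 7)
Change: A[0] -6 -> -9
Changed element was NOT the old min.
  New min = min(old_min, new_val) = min(-11, -9) = -11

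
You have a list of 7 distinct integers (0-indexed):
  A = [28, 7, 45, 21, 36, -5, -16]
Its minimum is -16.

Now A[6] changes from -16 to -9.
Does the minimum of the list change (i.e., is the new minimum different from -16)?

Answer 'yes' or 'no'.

Old min = -16
Change: A[6] -16 -> -9
Changed element was the min; new min must be rechecked.
New min = -9; changed? yes

Answer: yes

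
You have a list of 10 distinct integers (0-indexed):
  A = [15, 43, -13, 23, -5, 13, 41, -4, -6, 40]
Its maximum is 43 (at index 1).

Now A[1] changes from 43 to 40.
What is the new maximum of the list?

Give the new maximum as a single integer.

Answer: 41

Derivation:
Old max = 43 (at index 1)
Change: A[1] 43 -> 40
Changed element WAS the max -> may need rescan.
  Max of remaining elements: 41
  New max = max(40, 41) = 41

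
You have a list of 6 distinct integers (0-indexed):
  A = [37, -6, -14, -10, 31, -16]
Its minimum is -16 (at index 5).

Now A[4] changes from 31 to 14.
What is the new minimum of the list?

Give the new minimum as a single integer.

Answer: -16

Derivation:
Old min = -16 (at index 5)
Change: A[4] 31 -> 14
Changed element was NOT the old min.
  New min = min(old_min, new_val) = min(-16, 14) = -16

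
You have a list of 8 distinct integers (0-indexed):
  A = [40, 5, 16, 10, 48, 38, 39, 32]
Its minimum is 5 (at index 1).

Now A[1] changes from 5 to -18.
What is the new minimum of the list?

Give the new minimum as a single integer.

Old min = 5 (at index 1)
Change: A[1] 5 -> -18
Changed element WAS the min. Need to check: is -18 still <= all others?
  Min of remaining elements: 10
  New min = min(-18, 10) = -18

Answer: -18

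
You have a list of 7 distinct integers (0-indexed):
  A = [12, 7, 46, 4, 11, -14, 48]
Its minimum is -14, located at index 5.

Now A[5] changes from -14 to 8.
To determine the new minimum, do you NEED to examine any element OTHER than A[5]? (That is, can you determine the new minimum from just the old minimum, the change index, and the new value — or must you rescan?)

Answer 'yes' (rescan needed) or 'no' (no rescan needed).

Old min = -14 at index 5
Change at index 5: -14 -> 8
Index 5 WAS the min and new value 8 > old min -14. Must rescan other elements to find the new min.
Needs rescan: yes

Answer: yes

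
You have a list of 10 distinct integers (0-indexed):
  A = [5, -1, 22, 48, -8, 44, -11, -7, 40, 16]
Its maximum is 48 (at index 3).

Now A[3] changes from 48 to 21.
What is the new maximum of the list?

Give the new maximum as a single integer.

Answer: 44

Derivation:
Old max = 48 (at index 3)
Change: A[3] 48 -> 21
Changed element WAS the max -> may need rescan.
  Max of remaining elements: 44
  New max = max(21, 44) = 44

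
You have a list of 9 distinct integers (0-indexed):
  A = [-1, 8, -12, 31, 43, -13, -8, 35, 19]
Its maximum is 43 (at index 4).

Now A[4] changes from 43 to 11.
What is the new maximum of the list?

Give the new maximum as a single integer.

Old max = 43 (at index 4)
Change: A[4] 43 -> 11
Changed element WAS the max -> may need rescan.
  Max of remaining elements: 35
  New max = max(11, 35) = 35

Answer: 35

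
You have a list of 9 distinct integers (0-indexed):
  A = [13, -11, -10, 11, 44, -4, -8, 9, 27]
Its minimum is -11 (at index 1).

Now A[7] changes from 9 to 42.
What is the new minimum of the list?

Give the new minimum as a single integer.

Answer: -11

Derivation:
Old min = -11 (at index 1)
Change: A[7] 9 -> 42
Changed element was NOT the old min.
  New min = min(old_min, new_val) = min(-11, 42) = -11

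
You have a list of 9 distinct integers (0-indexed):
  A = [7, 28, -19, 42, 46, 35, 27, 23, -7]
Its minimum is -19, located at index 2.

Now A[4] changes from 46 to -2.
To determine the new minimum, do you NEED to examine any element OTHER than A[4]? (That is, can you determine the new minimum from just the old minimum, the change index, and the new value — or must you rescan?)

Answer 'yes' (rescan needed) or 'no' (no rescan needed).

Answer: no

Derivation:
Old min = -19 at index 2
Change at index 4: 46 -> -2
Index 4 was NOT the min. New min = min(-19, -2). No rescan of other elements needed.
Needs rescan: no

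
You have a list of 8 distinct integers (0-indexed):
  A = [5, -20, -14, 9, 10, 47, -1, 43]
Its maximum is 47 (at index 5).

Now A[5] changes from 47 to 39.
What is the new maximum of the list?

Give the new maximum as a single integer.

Answer: 43

Derivation:
Old max = 47 (at index 5)
Change: A[5] 47 -> 39
Changed element WAS the max -> may need rescan.
  Max of remaining elements: 43
  New max = max(39, 43) = 43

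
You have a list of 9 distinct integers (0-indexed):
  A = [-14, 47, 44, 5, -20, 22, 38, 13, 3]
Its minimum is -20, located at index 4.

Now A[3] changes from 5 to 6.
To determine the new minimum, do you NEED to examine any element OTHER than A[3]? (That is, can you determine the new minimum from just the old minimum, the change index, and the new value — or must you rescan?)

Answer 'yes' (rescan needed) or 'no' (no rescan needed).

Old min = -20 at index 4
Change at index 3: 5 -> 6
Index 3 was NOT the min. New min = min(-20, 6). No rescan of other elements needed.
Needs rescan: no

Answer: no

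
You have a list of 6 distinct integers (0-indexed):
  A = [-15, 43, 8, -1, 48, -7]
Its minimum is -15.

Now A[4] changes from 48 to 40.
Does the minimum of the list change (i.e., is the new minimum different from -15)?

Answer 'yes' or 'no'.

Answer: no

Derivation:
Old min = -15
Change: A[4] 48 -> 40
Changed element was NOT the min; min changes only if 40 < -15.
New min = -15; changed? no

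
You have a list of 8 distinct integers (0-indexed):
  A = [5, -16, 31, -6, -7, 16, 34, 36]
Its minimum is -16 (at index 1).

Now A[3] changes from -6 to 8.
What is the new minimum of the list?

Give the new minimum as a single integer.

Old min = -16 (at index 1)
Change: A[3] -6 -> 8
Changed element was NOT the old min.
  New min = min(old_min, new_val) = min(-16, 8) = -16

Answer: -16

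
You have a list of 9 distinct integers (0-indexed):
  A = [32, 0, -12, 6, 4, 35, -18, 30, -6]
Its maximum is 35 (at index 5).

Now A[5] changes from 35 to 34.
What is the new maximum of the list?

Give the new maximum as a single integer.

Old max = 35 (at index 5)
Change: A[5] 35 -> 34
Changed element WAS the max -> may need rescan.
  Max of remaining elements: 32
  New max = max(34, 32) = 34

Answer: 34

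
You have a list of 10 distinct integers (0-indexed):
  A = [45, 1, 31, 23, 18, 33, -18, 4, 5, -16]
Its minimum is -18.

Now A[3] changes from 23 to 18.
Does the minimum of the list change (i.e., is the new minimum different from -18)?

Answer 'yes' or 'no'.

Answer: no

Derivation:
Old min = -18
Change: A[3] 23 -> 18
Changed element was NOT the min; min changes only if 18 < -18.
New min = -18; changed? no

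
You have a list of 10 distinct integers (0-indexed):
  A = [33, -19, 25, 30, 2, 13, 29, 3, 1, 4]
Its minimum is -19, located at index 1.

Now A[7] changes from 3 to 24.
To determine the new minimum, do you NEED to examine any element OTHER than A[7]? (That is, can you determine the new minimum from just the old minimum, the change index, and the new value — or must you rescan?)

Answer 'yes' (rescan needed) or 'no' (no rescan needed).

Answer: no

Derivation:
Old min = -19 at index 1
Change at index 7: 3 -> 24
Index 7 was NOT the min. New min = min(-19, 24). No rescan of other elements needed.
Needs rescan: no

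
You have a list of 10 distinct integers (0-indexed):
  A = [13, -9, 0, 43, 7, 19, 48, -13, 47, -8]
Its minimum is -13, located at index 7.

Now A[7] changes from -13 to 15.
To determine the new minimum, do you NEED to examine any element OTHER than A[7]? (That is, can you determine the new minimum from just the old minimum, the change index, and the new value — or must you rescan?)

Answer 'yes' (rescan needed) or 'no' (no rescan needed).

Answer: yes

Derivation:
Old min = -13 at index 7
Change at index 7: -13 -> 15
Index 7 WAS the min and new value 15 > old min -13. Must rescan other elements to find the new min.
Needs rescan: yes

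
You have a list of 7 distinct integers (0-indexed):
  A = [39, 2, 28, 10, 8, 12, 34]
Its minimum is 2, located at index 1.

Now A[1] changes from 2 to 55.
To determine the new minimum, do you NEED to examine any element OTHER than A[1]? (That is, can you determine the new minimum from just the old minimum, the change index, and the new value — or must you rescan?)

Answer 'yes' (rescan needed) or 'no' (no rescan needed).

Answer: yes

Derivation:
Old min = 2 at index 1
Change at index 1: 2 -> 55
Index 1 WAS the min and new value 55 > old min 2. Must rescan other elements to find the new min.
Needs rescan: yes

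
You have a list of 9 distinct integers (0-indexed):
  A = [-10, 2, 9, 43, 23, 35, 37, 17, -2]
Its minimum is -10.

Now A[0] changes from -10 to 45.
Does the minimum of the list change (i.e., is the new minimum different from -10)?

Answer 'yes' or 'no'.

Answer: yes

Derivation:
Old min = -10
Change: A[0] -10 -> 45
Changed element was the min; new min must be rechecked.
New min = -2; changed? yes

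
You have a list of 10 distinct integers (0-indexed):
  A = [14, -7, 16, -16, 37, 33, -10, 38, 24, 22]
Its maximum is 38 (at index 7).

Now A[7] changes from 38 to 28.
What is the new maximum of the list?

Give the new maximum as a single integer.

Old max = 38 (at index 7)
Change: A[7] 38 -> 28
Changed element WAS the max -> may need rescan.
  Max of remaining elements: 37
  New max = max(28, 37) = 37

Answer: 37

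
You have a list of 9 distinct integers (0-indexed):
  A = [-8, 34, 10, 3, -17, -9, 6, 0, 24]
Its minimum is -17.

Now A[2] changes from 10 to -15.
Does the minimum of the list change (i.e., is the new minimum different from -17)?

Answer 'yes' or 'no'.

Old min = -17
Change: A[2] 10 -> -15
Changed element was NOT the min; min changes only if -15 < -17.
New min = -17; changed? no

Answer: no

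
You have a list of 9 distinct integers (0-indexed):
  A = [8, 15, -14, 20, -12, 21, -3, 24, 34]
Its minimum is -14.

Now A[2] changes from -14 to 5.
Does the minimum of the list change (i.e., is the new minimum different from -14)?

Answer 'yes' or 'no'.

Old min = -14
Change: A[2] -14 -> 5
Changed element was the min; new min must be rechecked.
New min = -12; changed? yes

Answer: yes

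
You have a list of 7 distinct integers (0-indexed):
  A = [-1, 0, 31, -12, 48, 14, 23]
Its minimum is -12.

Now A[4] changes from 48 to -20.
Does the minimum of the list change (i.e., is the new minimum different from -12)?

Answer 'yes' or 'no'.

Answer: yes

Derivation:
Old min = -12
Change: A[4] 48 -> -20
Changed element was NOT the min; min changes only if -20 < -12.
New min = -20; changed? yes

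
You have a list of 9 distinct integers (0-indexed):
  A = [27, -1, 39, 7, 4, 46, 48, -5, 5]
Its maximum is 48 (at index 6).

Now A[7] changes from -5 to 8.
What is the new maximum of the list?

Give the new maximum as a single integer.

Answer: 48

Derivation:
Old max = 48 (at index 6)
Change: A[7] -5 -> 8
Changed element was NOT the old max.
  New max = max(old_max, new_val) = max(48, 8) = 48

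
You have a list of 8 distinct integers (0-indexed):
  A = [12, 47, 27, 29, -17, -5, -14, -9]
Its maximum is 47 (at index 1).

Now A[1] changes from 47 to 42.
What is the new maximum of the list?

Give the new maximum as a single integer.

Answer: 42

Derivation:
Old max = 47 (at index 1)
Change: A[1] 47 -> 42
Changed element WAS the max -> may need rescan.
  Max of remaining elements: 29
  New max = max(42, 29) = 42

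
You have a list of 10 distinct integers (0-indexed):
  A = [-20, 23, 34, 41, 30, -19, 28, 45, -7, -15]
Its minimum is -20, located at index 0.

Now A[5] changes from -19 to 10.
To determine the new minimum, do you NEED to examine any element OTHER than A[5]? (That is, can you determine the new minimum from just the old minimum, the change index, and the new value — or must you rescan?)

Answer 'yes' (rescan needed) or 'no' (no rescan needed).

Answer: no

Derivation:
Old min = -20 at index 0
Change at index 5: -19 -> 10
Index 5 was NOT the min. New min = min(-20, 10). No rescan of other elements needed.
Needs rescan: no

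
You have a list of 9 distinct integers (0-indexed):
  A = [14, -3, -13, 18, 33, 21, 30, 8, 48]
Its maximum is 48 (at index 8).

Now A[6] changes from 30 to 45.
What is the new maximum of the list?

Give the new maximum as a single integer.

Answer: 48

Derivation:
Old max = 48 (at index 8)
Change: A[6] 30 -> 45
Changed element was NOT the old max.
  New max = max(old_max, new_val) = max(48, 45) = 48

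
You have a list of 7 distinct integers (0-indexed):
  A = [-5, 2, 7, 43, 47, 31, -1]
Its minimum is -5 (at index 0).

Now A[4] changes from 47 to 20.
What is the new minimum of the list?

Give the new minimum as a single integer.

Old min = -5 (at index 0)
Change: A[4] 47 -> 20
Changed element was NOT the old min.
  New min = min(old_min, new_val) = min(-5, 20) = -5

Answer: -5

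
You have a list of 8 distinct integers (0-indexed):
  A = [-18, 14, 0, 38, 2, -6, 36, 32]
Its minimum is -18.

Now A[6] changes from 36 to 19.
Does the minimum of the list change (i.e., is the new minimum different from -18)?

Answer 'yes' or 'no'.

Old min = -18
Change: A[6] 36 -> 19
Changed element was NOT the min; min changes only if 19 < -18.
New min = -18; changed? no

Answer: no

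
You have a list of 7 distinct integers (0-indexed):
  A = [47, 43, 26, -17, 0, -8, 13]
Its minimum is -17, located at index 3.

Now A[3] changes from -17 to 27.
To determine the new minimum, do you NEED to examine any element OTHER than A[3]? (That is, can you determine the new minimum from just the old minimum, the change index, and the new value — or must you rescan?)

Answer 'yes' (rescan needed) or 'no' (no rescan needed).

Old min = -17 at index 3
Change at index 3: -17 -> 27
Index 3 WAS the min and new value 27 > old min -17. Must rescan other elements to find the new min.
Needs rescan: yes

Answer: yes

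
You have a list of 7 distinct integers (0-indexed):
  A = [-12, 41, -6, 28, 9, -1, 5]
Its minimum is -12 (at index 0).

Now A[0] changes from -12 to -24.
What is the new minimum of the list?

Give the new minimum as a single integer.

Old min = -12 (at index 0)
Change: A[0] -12 -> -24
Changed element WAS the min. Need to check: is -24 still <= all others?
  Min of remaining elements: -6
  New min = min(-24, -6) = -24

Answer: -24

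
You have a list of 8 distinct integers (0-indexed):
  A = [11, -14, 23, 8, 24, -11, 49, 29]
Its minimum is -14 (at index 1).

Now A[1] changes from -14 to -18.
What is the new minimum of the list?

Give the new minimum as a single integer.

Old min = -14 (at index 1)
Change: A[1] -14 -> -18
Changed element WAS the min. Need to check: is -18 still <= all others?
  Min of remaining elements: -11
  New min = min(-18, -11) = -18

Answer: -18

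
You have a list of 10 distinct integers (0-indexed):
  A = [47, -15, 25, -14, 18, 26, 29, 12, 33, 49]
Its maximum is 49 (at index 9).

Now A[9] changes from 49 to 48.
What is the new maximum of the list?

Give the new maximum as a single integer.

Answer: 48

Derivation:
Old max = 49 (at index 9)
Change: A[9] 49 -> 48
Changed element WAS the max -> may need rescan.
  Max of remaining elements: 47
  New max = max(48, 47) = 48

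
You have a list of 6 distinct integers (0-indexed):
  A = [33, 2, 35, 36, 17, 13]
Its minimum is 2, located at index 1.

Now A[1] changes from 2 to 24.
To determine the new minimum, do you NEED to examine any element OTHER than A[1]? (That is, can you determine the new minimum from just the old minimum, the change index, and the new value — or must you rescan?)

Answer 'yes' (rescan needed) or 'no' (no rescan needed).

Answer: yes

Derivation:
Old min = 2 at index 1
Change at index 1: 2 -> 24
Index 1 WAS the min and new value 24 > old min 2. Must rescan other elements to find the new min.
Needs rescan: yes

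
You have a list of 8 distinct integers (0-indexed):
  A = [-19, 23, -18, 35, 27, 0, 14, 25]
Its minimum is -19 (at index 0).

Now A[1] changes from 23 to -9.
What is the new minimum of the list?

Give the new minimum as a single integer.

Answer: -19

Derivation:
Old min = -19 (at index 0)
Change: A[1] 23 -> -9
Changed element was NOT the old min.
  New min = min(old_min, new_val) = min(-19, -9) = -19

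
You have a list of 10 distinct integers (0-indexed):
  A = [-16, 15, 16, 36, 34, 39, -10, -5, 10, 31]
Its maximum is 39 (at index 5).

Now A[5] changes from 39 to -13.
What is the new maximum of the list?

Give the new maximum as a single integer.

Answer: 36

Derivation:
Old max = 39 (at index 5)
Change: A[5] 39 -> -13
Changed element WAS the max -> may need rescan.
  Max of remaining elements: 36
  New max = max(-13, 36) = 36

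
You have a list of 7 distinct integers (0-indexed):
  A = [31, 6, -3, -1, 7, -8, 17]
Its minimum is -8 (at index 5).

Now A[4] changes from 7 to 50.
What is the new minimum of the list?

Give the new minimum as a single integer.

Old min = -8 (at index 5)
Change: A[4] 7 -> 50
Changed element was NOT the old min.
  New min = min(old_min, new_val) = min(-8, 50) = -8

Answer: -8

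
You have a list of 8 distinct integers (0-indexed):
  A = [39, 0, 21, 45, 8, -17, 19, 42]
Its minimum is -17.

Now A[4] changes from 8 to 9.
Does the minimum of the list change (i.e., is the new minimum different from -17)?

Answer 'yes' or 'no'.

Old min = -17
Change: A[4] 8 -> 9
Changed element was NOT the min; min changes only if 9 < -17.
New min = -17; changed? no

Answer: no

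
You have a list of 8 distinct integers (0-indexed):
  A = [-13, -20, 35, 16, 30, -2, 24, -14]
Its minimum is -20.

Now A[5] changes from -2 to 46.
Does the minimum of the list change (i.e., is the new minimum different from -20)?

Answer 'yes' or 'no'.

Answer: no

Derivation:
Old min = -20
Change: A[5] -2 -> 46
Changed element was NOT the min; min changes only if 46 < -20.
New min = -20; changed? no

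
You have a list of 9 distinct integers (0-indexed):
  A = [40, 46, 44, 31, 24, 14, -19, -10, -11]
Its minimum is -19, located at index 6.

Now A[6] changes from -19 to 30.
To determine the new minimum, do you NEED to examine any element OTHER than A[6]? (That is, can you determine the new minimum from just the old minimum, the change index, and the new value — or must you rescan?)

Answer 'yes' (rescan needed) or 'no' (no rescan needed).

Answer: yes

Derivation:
Old min = -19 at index 6
Change at index 6: -19 -> 30
Index 6 WAS the min and new value 30 > old min -19. Must rescan other elements to find the new min.
Needs rescan: yes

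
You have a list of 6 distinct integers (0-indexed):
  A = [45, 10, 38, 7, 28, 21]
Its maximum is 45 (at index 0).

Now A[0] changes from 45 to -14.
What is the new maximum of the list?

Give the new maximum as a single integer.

Answer: 38

Derivation:
Old max = 45 (at index 0)
Change: A[0] 45 -> -14
Changed element WAS the max -> may need rescan.
  Max of remaining elements: 38
  New max = max(-14, 38) = 38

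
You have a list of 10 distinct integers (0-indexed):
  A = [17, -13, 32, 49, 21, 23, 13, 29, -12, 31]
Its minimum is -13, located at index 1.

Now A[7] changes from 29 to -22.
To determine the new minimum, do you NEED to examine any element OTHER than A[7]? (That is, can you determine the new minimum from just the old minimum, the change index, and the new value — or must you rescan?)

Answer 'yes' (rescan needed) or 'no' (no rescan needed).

Answer: no

Derivation:
Old min = -13 at index 1
Change at index 7: 29 -> -22
Index 7 was NOT the min. New min = min(-13, -22). No rescan of other elements needed.
Needs rescan: no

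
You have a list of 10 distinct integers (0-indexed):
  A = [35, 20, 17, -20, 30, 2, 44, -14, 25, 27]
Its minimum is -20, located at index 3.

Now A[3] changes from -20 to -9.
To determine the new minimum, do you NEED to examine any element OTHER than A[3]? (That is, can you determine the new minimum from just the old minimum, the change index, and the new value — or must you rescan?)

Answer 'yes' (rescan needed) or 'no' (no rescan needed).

Answer: yes

Derivation:
Old min = -20 at index 3
Change at index 3: -20 -> -9
Index 3 WAS the min and new value -9 > old min -20. Must rescan other elements to find the new min.
Needs rescan: yes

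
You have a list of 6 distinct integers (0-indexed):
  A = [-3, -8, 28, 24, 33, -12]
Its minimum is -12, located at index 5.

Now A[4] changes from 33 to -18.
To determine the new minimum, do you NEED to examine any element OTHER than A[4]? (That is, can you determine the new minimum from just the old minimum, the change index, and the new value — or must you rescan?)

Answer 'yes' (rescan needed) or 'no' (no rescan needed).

Answer: no

Derivation:
Old min = -12 at index 5
Change at index 4: 33 -> -18
Index 4 was NOT the min. New min = min(-12, -18). No rescan of other elements needed.
Needs rescan: no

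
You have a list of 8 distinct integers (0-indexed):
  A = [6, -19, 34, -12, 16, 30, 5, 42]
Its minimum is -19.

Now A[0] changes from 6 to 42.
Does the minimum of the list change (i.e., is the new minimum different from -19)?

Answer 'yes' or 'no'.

Old min = -19
Change: A[0] 6 -> 42
Changed element was NOT the min; min changes only if 42 < -19.
New min = -19; changed? no

Answer: no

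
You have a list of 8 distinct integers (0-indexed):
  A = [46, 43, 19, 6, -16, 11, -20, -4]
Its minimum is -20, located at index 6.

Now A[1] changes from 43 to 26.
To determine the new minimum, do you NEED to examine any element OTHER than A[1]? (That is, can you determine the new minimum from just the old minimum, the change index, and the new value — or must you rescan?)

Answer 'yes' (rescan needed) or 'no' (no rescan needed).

Old min = -20 at index 6
Change at index 1: 43 -> 26
Index 1 was NOT the min. New min = min(-20, 26). No rescan of other elements needed.
Needs rescan: no

Answer: no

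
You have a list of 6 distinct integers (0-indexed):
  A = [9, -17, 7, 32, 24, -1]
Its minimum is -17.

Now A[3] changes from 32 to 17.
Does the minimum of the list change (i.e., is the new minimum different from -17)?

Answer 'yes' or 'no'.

Old min = -17
Change: A[3] 32 -> 17
Changed element was NOT the min; min changes only if 17 < -17.
New min = -17; changed? no

Answer: no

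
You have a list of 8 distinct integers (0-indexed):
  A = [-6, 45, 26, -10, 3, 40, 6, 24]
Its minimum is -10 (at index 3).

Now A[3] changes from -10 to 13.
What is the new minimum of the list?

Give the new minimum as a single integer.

Answer: -6

Derivation:
Old min = -10 (at index 3)
Change: A[3] -10 -> 13
Changed element WAS the min. Need to check: is 13 still <= all others?
  Min of remaining elements: -6
  New min = min(13, -6) = -6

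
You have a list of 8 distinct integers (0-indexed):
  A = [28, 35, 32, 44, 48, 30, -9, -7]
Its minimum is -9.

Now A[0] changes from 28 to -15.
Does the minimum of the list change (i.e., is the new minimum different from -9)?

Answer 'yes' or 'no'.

Answer: yes

Derivation:
Old min = -9
Change: A[0] 28 -> -15
Changed element was NOT the min; min changes only if -15 < -9.
New min = -15; changed? yes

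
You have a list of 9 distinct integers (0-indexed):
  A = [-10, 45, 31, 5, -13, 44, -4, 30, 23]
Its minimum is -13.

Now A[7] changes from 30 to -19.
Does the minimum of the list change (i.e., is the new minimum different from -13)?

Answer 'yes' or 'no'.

Old min = -13
Change: A[7] 30 -> -19
Changed element was NOT the min; min changes only if -19 < -13.
New min = -19; changed? yes

Answer: yes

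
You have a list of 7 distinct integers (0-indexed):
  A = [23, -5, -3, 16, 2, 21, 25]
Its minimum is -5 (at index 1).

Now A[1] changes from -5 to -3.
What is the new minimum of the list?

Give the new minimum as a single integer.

Old min = -5 (at index 1)
Change: A[1] -5 -> -3
Changed element WAS the min. Need to check: is -3 still <= all others?
  Min of remaining elements: -3
  New min = min(-3, -3) = -3

Answer: -3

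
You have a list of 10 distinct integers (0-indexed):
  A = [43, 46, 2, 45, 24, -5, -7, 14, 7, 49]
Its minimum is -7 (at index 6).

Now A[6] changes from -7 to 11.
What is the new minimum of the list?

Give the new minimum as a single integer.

Old min = -7 (at index 6)
Change: A[6] -7 -> 11
Changed element WAS the min. Need to check: is 11 still <= all others?
  Min of remaining elements: -5
  New min = min(11, -5) = -5

Answer: -5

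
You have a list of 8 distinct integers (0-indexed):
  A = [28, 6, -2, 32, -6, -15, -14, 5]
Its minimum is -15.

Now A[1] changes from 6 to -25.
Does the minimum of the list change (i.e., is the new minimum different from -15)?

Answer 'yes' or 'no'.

Answer: yes

Derivation:
Old min = -15
Change: A[1] 6 -> -25
Changed element was NOT the min; min changes only if -25 < -15.
New min = -25; changed? yes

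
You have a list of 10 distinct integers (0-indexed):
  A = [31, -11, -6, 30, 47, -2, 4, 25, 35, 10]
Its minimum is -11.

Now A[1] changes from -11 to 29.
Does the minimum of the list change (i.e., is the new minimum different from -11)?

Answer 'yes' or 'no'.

Old min = -11
Change: A[1] -11 -> 29
Changed element was the min; new min must be rechecked.
New min = -6; changed? yes

Answer: yes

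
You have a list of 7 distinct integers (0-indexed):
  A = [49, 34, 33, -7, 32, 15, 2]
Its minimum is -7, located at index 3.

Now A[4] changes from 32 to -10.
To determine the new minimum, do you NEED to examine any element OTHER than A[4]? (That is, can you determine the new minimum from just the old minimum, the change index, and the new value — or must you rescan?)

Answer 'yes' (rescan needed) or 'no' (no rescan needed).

Old min = -7 at index 3
Change at index 4: 32 -> -10
Index 4 was NOT the min. New min = min(-7, -10). No rescan of other elements needed.
Needs rescan: no

Answer: no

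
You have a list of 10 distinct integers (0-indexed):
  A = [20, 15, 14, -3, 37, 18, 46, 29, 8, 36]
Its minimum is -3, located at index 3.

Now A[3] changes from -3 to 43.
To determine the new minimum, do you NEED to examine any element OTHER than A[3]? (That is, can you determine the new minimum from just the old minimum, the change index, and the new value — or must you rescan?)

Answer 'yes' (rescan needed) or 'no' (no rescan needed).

Answer: yes

Derivation:
Old min = -3 at index 3
Change at index 3: -3 -> 43
Index 3 WAS the min and new value 43 > old min -3. Must rescan other elements to find the new min.
Needs rescan: yes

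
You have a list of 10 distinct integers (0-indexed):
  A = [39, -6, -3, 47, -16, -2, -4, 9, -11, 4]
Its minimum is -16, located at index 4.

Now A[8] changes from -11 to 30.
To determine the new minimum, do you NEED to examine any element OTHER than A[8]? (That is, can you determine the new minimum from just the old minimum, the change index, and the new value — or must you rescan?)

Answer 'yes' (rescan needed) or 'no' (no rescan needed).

Old min = -16 at index 4
Change at index 8: -11 -> 30
Index 8 was NOT the min. New min = min(-16, 30). No rescan of other elements needed.
Needs rescan: no

Answer: no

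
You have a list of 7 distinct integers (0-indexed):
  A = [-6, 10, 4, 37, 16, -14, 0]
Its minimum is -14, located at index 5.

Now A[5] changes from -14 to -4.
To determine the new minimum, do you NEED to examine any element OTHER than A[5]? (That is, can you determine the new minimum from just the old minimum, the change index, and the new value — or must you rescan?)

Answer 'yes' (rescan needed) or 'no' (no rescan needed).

Old min = -14 at index 5
Change at index 5: -14 -> -4
Index 5 WAS the min and new value -4 > old min -14. Must rescan other elements to find the new min.
Needs rescan: yes

Answer: yes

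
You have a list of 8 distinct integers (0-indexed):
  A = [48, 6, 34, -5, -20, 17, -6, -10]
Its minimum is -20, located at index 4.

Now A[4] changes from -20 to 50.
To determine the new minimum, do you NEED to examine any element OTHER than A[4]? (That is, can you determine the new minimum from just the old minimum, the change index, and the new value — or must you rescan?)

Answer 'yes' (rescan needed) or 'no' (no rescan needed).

Old min = -20 at index 4
Change at index 4: -20 -> 50
Index 4 WAS the min and new value 50 > old min -20. Must rescan other elements to find the new min.
Needs rescan: yes

Answer: yes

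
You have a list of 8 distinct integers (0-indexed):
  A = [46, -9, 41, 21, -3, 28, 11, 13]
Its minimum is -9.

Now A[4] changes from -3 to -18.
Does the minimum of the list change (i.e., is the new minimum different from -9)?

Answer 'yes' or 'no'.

Old min = -9
Change: A[4] -3 -> -18
Changed element was NOT the min; min changes only if -18 < -9.
New min = -18; changed? yes

Answer: yes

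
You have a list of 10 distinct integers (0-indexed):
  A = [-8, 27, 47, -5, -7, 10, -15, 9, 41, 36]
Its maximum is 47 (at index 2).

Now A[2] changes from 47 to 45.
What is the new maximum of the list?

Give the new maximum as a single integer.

Answer: 45

Derivation:
Old max = 47 (at index 2)
Change: A[2] 47 -> 45
Changed element WAS the max -> may need rescan.
  Max of remaining elements: 41
  New max = max(45, 41) = 45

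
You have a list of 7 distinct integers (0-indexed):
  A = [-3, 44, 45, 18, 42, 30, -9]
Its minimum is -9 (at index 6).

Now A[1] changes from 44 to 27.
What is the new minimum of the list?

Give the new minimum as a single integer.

Answer: -9

Derivation:
Old min = -9 (at index 6)
Change: A[1] 44 -> 27
Changed element was NOT the old min.
  New min = min(old_min, new_val) = min(-9, 27) = -9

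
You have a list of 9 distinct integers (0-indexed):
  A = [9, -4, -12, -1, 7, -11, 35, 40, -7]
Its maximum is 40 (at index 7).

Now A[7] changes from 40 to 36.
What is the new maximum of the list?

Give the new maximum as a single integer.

Old max = 40 (at index 7)
Change: A[7] 40 -> 36
Changed element WAS the max -> may need rescan.
  Max of remaining elements: 35
  New max = max(36, 35) = 36

Answer: 36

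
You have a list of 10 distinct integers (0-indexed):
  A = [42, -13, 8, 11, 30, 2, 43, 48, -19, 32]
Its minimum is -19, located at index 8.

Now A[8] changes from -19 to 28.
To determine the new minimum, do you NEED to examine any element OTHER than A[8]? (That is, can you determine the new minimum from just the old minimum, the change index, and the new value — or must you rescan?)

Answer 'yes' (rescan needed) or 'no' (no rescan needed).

Old min = -19 at index 8
Change at index 8: -19 -> 28
Index 8 WAS the min and new value 28 > old min -19. Must rescan other elements to find the new min.
Needs rescan: yes

Answer: yes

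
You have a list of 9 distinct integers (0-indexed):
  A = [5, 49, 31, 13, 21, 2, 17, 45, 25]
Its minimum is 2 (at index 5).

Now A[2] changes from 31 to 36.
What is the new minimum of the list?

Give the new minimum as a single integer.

Answer: 2

Derivation:
Old min = 2 (at index 5)
Change: A[2] 31 -> 36
Changed element was NOT the old min.
  New min = min(old_min, new_val) = min(2, 36) = 2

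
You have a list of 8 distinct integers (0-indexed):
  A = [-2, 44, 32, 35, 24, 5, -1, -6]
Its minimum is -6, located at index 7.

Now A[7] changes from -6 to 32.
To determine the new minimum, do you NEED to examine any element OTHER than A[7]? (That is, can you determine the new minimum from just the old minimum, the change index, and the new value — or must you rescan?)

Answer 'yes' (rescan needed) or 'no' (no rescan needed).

Old min = -6 at index 7
Change at index 7: -6 -> 32
Index 7 WAS the min and new value 32 > old min -6. Must rescan other elements to find the new min.
Needs rescan: yes

Answer: yes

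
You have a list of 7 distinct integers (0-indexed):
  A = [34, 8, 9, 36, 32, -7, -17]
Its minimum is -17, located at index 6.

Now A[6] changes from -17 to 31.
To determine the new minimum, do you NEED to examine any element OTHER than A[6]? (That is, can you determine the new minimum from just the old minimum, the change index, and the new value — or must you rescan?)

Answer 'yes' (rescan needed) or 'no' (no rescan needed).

Old min = -17 at index 6
Change at index 6: -17 -> 31
Index 6 WAS the min and new value 31 > old min -17. Must rescan other elements to find the new min.
Needs rescan: yes

Answer: yes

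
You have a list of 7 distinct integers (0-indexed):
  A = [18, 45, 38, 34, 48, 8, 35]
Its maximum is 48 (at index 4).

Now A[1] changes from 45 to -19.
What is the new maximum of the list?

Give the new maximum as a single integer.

Answer: 48

Derivation:
Old max = 48 (at index 4)
Change: A[1] 45 -> -19
Changed element was NOT the old max.
  New max = max(old_max, new_val) = max(48, -19) = 48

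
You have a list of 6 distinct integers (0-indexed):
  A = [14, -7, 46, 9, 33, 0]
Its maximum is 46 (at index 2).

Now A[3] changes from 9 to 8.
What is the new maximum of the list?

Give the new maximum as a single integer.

Old max = 46 (at index 2)
Change: A[3] 9 -> 8
Changed element was NOT the old max.
  New max = max(old_max, new_val) = max(46, 8) = 46

Answer: 46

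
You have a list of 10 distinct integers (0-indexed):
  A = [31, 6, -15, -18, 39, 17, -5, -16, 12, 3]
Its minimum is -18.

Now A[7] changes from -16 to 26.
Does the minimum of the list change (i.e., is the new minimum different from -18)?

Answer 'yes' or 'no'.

Old min = -18
Change: A[7] -16 -> 26
Changed element was NOT the min; min changes only if 26 < -18.
New min = -18; changed? no

Answer: no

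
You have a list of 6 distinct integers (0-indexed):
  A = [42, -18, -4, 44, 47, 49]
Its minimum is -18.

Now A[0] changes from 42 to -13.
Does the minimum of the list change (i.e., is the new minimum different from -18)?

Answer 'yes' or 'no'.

Old min = -18
Change: A[0] 42 -> -13
Changed element was NOT the min; min changes only if -13 < -18.
New min = -18; changed? no

Answer: no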